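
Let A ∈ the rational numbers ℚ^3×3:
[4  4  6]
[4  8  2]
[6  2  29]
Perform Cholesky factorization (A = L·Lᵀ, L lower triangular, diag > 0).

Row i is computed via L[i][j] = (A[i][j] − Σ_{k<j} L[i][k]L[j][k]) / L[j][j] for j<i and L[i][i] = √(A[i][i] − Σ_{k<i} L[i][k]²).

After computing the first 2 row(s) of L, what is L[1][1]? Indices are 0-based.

L[1][1] = 2

Step 1: L[0][0] = √(4) = 2.
  L[1][0] = (4) / L[0][0] = 2.
Step 2: L[1][1] = √(4) = 2.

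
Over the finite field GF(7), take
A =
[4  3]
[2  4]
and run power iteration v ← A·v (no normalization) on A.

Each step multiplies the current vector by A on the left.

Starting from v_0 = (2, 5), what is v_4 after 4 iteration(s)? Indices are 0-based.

v_0 = (2, 5).
v_1 = A·v_0 = (2, 3).
v_2 = A·v_1 = (3, 2).
v_3 = A·v_2 = (4, 0).
v_4 = A·v_3 = (2, 1).

v_4 = (2, 1)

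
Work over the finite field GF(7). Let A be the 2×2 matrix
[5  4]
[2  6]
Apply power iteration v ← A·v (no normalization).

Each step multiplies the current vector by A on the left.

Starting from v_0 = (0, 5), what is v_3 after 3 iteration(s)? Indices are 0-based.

v_0 = (0, 5).
v_1 = A·v_0 = (6, 2).
v_2 = A·v_1 = (3, 3).
v_3 = A·v_2 = (6, 3).

v_3 = (6, 3)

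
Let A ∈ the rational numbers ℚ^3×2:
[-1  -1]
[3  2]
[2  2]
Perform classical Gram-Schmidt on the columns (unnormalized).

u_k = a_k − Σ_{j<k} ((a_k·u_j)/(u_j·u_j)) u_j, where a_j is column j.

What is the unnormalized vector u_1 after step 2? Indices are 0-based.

Step 1: u_0 = a_0 = (-1, 3, 2).
Step 2: u_1 = a_1 − (11/14)·u_0 = (-3/14, -5/14, 3/7).

u_1 = (-3/14, -5/14, 3/7)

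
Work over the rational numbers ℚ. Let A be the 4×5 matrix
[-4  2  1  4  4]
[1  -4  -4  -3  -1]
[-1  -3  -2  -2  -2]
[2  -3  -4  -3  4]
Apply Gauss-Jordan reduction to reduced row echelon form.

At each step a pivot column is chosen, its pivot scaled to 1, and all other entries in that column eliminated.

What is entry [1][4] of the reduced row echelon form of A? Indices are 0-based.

M[1][4] = 123/16

step 1: normalize row 0 (÷-4) = (1, -1/2, -1/4, -1, -1)
  row 1: subtract 1×row0 = (0, -7/2, -15/4, -2, 0)
  row 2: subtract -1×row0 = (0, -7/2, -9/4, -3, -3)
  row 3: subtract 2×row0 = (0, -2, -7/2, -1, 6)
step 2: normalize row 1 (÷-7/2) = (0, 1, 15/14, 4/7, 0)
  row 0: subtract -1/2×row1 = (1, 0, 2/7, -5/7, -1)
  row 2: subtract -7/2×row1 = (0, 0, 3/2, -1, -3)
  row 3: subtract -2×row1 = (0, 0, -19/14, 1/7, 6)
step 3: normalize row 2 (÷3/2) = (0, 0, 1, -2/3, -2)
  row 0: subtract 2/7×row2 = (1, 0, 0, -11/21, -3/7)
  row 1: subtract 15/14×row2 = (0, 1, 0, 9/7, 15/7)
  row 3: subtract -19/14×row2 = (0, 0, 0, -16/21, 23/7)
step 4: normalize row 3 (÷-16/21) = (0, 0, 0, 1, -69/16)
  row 0: subtract -11/21×row3 = (1, 0, 0, 0, -43/16)
  row 1: subtract 9/7×row3 = (0, 1, 0, 0, 123/16)
  row 2: subtract -2/3×row3 = (0, 0, 1, 0, -39/8)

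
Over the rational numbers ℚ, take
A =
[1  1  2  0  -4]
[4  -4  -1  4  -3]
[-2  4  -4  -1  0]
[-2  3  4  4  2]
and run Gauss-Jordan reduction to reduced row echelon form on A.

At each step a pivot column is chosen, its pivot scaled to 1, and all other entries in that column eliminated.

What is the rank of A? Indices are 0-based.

step 1: normalize row 0 (÷1) = (1, 1, 2, 0, -4)
  row 1: subtract 4×row0 = (0, -8, -9, 4, 13)
  row 2: subtract -2×row0 = (0, 6, 0, -1, -8)
  row 3: subtract -2×row0 = (0, 5, 8, 4, -6)
step 2: normalize row 1 (÷-8) = (0, 1, 9/8, -1/2, -13/8)
  row 0: subtract 1×row1 = (1, 0, 7/8, 1/2, -19/8)
  row 2: subtract 6×row1 = (0, 0, -27/4, 2, 7/4)
  row 3: subtract 5×row1 = (0, 0, 19/8, 13/2, 17/8)
step 3: normalize row 2 (÷-27/4) = (0, 0, 1, -8/27, -7/27)
  row 0: subtract 7/8×row2 = (1, 0, 0, 41/54, -58/27)
  row 1: subtract 9/8×row2 = (0, 1, 0, -1/6, -4/3)
  row 3: subtract 19/8×row2 = (0, 0, 0, 389/54, 74/27)
step 4: normalize row 3 (÷389/54) = (0, 0, 0, 1, 148/389)
  row 0: subtract 41/54×row3 = (1, 0, 0, 0, -948/389)
  row 1: subtract -1/6×row3 = (0, 1, 0, 0, -494/389)
  row 2: subtract -8/27×row3 = (0, 0, 1, 0, -57/389)

rank = 4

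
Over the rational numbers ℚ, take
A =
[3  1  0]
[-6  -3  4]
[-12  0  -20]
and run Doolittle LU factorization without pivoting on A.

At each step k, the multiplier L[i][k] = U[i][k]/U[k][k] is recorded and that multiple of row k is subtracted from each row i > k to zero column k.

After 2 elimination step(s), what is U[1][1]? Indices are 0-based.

U[1][1] = -1

[col 0] pivot 3
  R1 -= -2*R0 → (0, -1, 4)  (L[1][0] := -2)
  R2 -= -4*R0 → (0, 4, -20)  (L[2][0] := -4)
[col 1] pivot -1
  R2 -= -4*R1 → (0, 0, -4)  (L[2][1] := -4)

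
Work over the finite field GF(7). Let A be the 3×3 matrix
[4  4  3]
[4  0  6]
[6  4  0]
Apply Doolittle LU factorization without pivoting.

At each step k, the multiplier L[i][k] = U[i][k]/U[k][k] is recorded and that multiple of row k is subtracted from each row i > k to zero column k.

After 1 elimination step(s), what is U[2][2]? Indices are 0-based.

[col 0] pivot 4
  R1 -= 1*R0 → (0, 3, 3)  (L[1][0] := 1)
  R2 -= 5*R0 → (0, 5, 6)  (L[2][0] := 5)

U[2][2] = 6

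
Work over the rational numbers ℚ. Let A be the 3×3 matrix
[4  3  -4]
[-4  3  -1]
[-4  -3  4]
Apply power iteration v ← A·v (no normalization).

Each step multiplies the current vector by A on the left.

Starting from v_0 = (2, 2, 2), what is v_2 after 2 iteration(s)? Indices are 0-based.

v_2 = (36, -30, -36)

v_0 = (2, 2, 2).
v_1 = A·v_0 = (6, -4, -6).
v_2 = A·v_1 = (36, -30, -36).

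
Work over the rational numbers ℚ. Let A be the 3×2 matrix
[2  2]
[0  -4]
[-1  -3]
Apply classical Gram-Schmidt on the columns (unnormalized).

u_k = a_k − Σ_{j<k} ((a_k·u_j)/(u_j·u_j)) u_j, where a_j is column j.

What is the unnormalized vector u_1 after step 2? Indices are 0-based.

u_1 = (-4/5, -4, -8/5)

Step 1: u_0 = a_0 = (2, 0, -1).
Step 2: u_1 = a_1 − (7/5)·u_0 = (-4/5, -4, -8/5).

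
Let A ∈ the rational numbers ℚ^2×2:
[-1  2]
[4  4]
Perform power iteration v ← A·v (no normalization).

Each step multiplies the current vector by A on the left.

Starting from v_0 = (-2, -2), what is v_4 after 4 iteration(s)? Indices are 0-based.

v_0 = (-2, -2).
v_1 = A·v_0 = (-2, -16).
v_2 = A·v_1 = (-30, -72).
v_3 = A·v_2 = (-114, -408).
v_4 = A·v_3 = (-702, -2088).

v_4 = (-702, -2088)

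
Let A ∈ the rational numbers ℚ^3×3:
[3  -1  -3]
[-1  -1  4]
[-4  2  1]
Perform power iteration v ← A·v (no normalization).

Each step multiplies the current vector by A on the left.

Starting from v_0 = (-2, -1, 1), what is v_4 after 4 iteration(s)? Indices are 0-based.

v_0 = (-2, -1, 1).
v_1 = A·v_0 = (-8, 7, 7).
v_2 = A·v_1 = (-52, 29, 53).
v_3 = A·v_2 = (-344, 235, 319).
v_4 = A·v_3 = (-2224, 1385, 2165).

v_4 = (-2224, 1385, 2165)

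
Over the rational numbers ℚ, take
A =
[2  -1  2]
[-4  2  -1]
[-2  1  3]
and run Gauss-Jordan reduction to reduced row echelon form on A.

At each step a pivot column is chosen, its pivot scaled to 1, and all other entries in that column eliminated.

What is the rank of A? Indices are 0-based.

pivot(0,0)=2: scale R0 → (1, -1/2, 1)
  clear (1,0): R1 −= (-4)R0 → (0, 0, 3)
  clear (2,0): R2 −= (-2)R0 → (0, 0, 5)
col 1: no nonzero at/below row 1; advance.
pivot(1,2)=3: scale R1 → (0, 0, 1)
  clear (0,2): R0 −= (1)R1 → (1, -1/2, 0)
  clear (2,2): R2 −= (5)R1 → (0, 0, 0)

rank = 2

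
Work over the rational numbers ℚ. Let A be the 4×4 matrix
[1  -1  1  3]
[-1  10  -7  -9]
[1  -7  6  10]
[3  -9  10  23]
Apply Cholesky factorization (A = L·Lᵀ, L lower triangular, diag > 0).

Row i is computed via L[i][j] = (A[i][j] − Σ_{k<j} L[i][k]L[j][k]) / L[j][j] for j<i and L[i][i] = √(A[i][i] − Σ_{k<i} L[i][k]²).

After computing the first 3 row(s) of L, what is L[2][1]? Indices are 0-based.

Step 1: L[0][0] = √(1) = 1.
  L[1][0] = (-1) / L[0][0] = -1.
Step 2: L[1][1] = √(9) = 3.
  L[2][0] = (1) / L[0][0] = 1.
  L[2][1] = (-6) / L[1][1] = -2.
Step 3: L[2][2] = √(1) = 1.

L[2][1] = -2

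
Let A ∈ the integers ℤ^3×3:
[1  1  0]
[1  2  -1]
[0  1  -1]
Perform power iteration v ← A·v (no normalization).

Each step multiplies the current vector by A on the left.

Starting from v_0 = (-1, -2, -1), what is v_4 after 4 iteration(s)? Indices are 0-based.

v_0 = (-1, -2, -1).
v_1 = A·v_0 = (-3, -4, -1).
v_2 = A·v_1 = (-7, -10, -3).
v_3 = A·v_2 = (-17, -24, -7).
v_4 = A·v_3 = (-41, -58, -17).

v_4 = (-41, -58, -17)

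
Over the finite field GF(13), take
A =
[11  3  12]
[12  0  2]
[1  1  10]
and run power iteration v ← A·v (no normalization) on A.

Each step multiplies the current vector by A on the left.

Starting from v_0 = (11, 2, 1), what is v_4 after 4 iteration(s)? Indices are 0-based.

v_0 = (11, 2, 1).
v_1 = A·v_0 = (9, 4, 10).
v_2 = A·v_1 = (10, 11, 9).
v_3 = A·v_2 = (4, 8, 7).
v_4 = A·v_3 = (9, 10, 4).

v_4 = (9, 10, 4)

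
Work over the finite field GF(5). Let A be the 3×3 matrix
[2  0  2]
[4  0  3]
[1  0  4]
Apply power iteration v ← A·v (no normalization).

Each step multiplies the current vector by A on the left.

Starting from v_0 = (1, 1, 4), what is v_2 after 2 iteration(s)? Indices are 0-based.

v_0 = (1, 1, 4).
v_1 = A·v_0 = (0, 1, 2).
v_2 = A·v_1 = (4, 1, 3).

v_2 = (4, 1, 3)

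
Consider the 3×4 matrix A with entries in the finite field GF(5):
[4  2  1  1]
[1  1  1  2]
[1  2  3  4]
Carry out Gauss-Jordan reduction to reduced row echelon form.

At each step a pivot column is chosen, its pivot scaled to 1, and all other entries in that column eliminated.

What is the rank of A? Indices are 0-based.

[1] R0 /= 4  ⇒  (1, 3, 4, 4)
     R1 -= 1·R0  ⇒  (0, 3, 2, 3)
     R2 -= 1·R0  ⇒  (0, 4, 4, 0)
[2] R1 /= 3  ⇒  (0, 1, 4, 1)
     R0 -= 3·R1  ⇒  (1, 0, 2, 1)
     R2 -= 4·R1  ⇒  (0, 0, 3, 1)
[3] R2 /= 3  ⇒  (0, 0, 1, 2)
     R0 -= 2·R2  ⇒  (1, 0, 0, 2)
     R1 -= 4·R2  ⇒  (0, 1, 0, 3)

rank = 3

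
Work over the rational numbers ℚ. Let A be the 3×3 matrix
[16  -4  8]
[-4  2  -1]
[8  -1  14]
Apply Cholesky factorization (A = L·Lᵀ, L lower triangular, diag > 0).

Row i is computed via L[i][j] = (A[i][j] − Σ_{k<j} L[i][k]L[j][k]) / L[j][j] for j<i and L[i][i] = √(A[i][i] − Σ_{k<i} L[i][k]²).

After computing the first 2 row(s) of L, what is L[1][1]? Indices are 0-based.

Step 1: L[0][0] = √(16) = 4.
  L[1][0] = (-4) / L[0][0] = -1.
Step 2: L[1][1] = √(1) = 1.

L[1][1] = 1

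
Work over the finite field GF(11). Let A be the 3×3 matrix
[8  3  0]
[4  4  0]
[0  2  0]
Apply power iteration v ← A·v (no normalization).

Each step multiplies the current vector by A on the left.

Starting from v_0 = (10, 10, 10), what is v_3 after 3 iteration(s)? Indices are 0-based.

v_3 = (9, 7, 2)

v_0 = (10, 10, 10).
v_1 = A·v_0 = (0, 3, 9).
v_2 = A·v_1 = (9, 1, 6).
v_3 = A·v_2 = (9, 7, 2).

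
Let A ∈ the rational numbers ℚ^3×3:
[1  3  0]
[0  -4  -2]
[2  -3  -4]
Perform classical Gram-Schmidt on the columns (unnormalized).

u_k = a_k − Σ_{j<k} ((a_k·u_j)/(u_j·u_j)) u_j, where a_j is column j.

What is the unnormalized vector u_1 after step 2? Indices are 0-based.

u_1 = (18/5, -4, -9/5)

Step 1: u_0 = a_0 = (1, 0, 2).
Step 2: u_1 = a_1 − (-3/5)·u_0 = (18/5, -4, -9/5).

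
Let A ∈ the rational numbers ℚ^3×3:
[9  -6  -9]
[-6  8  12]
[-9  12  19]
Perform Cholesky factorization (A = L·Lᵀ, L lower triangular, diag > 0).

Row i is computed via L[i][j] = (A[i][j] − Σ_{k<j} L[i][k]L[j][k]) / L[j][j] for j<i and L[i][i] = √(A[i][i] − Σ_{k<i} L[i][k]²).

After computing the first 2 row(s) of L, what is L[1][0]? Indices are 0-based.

L[1][0] = -2

Step 1: L[0][0] = √(9) = 3.
  L[1][0] = (-6) / L[0][0] = -2.
Step 2: L[1][1] = √(4) = 2.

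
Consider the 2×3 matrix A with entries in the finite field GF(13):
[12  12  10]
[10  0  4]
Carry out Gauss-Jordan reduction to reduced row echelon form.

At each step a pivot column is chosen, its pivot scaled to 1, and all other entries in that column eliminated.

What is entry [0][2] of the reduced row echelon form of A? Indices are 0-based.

[1] R0 /= 12  ⇒  (1, 1, 3)
     R1 -= 10·R0  ⇒  (0, 3, 0)
[2] R1 /= 3  ⇒  (0, 1, 0)
     R0 -= 1·R1  ⇒  (1, 0, 3)

M[0][2] = 3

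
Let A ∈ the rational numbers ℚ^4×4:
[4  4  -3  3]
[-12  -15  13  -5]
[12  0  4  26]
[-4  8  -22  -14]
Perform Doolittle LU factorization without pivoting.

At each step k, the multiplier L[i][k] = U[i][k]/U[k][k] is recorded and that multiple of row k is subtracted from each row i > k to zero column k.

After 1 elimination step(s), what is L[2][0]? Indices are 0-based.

L[2][0] = 3

k=0: U[0][0]=4
  eliminate (1,0): mult=-3, new row 1: (0, -3, 4, 4); set L[1][0]=-3
  eliminate (2,0): mult=3, new row 2: (0, -12, 13, 17); set L[2][0]=3
  eliminate (3,0): mult=-1, new row 3: (0, 12, -25, -11); set L[3][0]=-1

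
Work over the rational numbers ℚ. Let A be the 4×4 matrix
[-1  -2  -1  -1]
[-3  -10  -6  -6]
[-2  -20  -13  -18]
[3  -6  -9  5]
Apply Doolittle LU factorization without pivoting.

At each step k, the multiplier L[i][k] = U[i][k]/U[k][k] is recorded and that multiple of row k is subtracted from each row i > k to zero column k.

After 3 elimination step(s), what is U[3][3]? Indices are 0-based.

Step 1: pivot at (0,0) is -1.
  row1 ← row1 − (3)·row0  ⇒  L[1][0]=3, U row1=(0, -4, -3, -3)
  row2 ← row2 − (2)·row0  ⇒  L[2][0]=2, U row2=(0, -16, -11, -16)
  row3 ← row3 − (-3)·row0  ⇒  L[3][0]=-3, U row3=(0, -12, -12, 2)
Step 2: pivot at (1,1) is -4.
  row2 ← row2 − (4)·row1  ⇒  L[2][1]=4, U row2=(0, 0, 1, -4)
  row3 ← row3 − (3)·row1  ⇒  L[3][1]=3, U row3=(0, 0, -3, 11)
Step 3: pivot at (2,2) is 1.
  row3 ← row3 − (-3)·row2  ⇒  L[3][2]=-3, U row3=(0, 0, 0, -1)

U[3][3] = -1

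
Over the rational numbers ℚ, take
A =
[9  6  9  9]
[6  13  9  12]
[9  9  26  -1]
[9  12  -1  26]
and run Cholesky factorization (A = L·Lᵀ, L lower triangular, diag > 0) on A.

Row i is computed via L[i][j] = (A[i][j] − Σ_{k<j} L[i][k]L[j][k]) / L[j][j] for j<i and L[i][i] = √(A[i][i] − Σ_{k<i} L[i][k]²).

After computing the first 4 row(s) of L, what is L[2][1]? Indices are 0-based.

L[2][1] = 1

Step 1: L[0][0] = √(9) = 3.
  L[1][0] = (6) / L[0][0] = 2.
Step 2: L[1][1] = √(9) = 3.
  L[2][0] = (9) / L[0][0] = 3.
  L[2][1] = (3) / L[1][1] = 1.
Step 3: L[2][2] = √(16) = 4.
  L[3][0] = (9) / L[0][0] = 3.
  L[3][1] = (6) / L[1][1] = 2.
  L[3][2] = (-12) / L[2][2] = -3.
Step 4: L[3][3] = √(4) = 2.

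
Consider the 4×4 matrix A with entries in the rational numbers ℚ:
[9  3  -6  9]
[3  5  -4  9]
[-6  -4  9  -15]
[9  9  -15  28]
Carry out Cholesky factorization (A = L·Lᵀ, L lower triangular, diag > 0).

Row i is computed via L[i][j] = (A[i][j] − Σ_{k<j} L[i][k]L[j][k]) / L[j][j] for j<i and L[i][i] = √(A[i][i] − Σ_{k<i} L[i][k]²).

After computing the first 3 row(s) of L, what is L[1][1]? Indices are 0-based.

Step 1: L[0][0] = √(9) = 3.
  L[1][0] = (3) / L[0][0] = 1.
Step 2: L[1][1] = √(4) = 2.
  L[2][0] = (-6) / L[0][0] = -2.
  L[2][1] = (-2) / L[1][1] = -1.
Step 3: L[2][2] = √(4) = 2.

L[1][1] = 2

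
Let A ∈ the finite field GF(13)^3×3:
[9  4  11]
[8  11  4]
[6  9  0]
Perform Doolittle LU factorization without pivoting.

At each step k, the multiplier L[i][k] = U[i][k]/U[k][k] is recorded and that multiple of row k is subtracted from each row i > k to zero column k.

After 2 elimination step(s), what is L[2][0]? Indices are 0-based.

L[2][0] = 5

k=0: U[0][0]=9
  eliminate (1,0): mult=11, new row 1: (0, 6, 0); set L[1][0]=11
  eliminate (2,0): mult=5, new row 2: (0, 2, 10); set L[2][0]=5
k=1: U[1][1]=6
  eliminate (2,1): mult=9, new row 2: (0, 0, 10); set L[2][1]=9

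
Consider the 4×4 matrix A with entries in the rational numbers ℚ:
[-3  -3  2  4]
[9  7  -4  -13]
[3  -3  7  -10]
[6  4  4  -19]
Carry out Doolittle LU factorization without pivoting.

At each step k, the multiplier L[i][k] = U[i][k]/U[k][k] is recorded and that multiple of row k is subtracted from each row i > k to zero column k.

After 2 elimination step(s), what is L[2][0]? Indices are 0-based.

L[2][0] = -1

[col 0] pivot -3
  R1 -= -3*R0 → (0, -2, 2, -1)  (L[1][0] := -3)
  R2 -= -1*R0 → (0, -6, 9, -6)  (L[2][0] := -1)
  R3 -= -2*R0 → (0, -2, 8, -11)  (L[3][0] := -2)
[col 1] pivot -2
  R2 -= 3*R1 → (0, 0, 3, -3)  (L[2][1] := 3)
  R3 -= 1*R1 → (0, 0, 6, -10)  (L[3][1] := 1)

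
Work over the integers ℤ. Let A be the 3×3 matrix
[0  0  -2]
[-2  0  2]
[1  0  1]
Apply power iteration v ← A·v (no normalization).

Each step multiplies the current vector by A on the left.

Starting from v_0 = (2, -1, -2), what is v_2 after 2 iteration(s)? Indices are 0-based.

v_0 = (2, -1, -2).
v_1 = A·v_0 = (4, -8, 0).
v_2 = A·v_1 = (0, -8, 4).

v_2 = (0, -8, 4)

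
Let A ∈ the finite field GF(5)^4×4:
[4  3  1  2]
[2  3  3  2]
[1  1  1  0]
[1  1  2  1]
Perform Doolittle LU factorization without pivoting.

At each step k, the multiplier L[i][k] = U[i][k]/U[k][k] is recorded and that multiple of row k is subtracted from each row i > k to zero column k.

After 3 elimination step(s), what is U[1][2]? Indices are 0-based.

U[1][2] = 0

Step 1: pivot at (0,0) is 4.
  row1 ← row1 − (3)·row0  ⇒  L[1][0]=3, U row1=(0, 4, 0, 1)
  row2 ← row2 − (4)·row0  ⇒  L[2][0]=4, U row2=(0, 4, 2, 2)
  row3 ← row3 − (4)·row0  ⇒  L[3][0]=4, U row3=(0, 4, 3, 3)
Step 2: pivot at (1,1) is 4.
  row2 ← row2 − (1)·row1  ⇒  L[2][1]=1, U row2=(0, 0, 2, 1)
  row3 ← row3 − (1)·row1  ⇒  L[3][1]=1, U row3=(0, 0, 3, 2)
Step 3: pivot at (2,2) is 2.
  row3 ← row3 − (4)·row2  ⇒  L[3][2]=4, U row3=(0, 0, 0, 3)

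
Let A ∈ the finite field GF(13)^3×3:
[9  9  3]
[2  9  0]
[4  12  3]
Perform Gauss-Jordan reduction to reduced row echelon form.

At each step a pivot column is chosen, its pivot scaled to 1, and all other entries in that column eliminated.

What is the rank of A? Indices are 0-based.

rank = 3

[1] R0 /= 9  ⇒  (1, 1, 9)
     R1 -= 2·R0  ⇒  (0, 7, 8)
     R2 -= 4·R0  ⇒  (0, 8, 6)
[2] R1 /= 7  ⇒  (0, 1, 3)
     R0 -= 1·R1  ⇒  (1, 0, 6)
     R2 -= 8·R1  ⇒  (0, 0, 8)
[3] R2 /= 8  ⇒  (0, 0, 1)
     R0 -= 6·R2  ⇒  (1, 0, 0)
     R1 -= 3·R2  ⇒  (0, 1, 0)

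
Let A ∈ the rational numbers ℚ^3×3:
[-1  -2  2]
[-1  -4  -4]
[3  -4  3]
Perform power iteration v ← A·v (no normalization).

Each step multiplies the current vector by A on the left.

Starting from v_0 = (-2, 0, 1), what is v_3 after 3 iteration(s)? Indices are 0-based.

v_0 = (-2, 0, 1).
v_1 = A·v_0 = (4, -2, -3).
v_2 = A·v_1 = (-6, 16, 11).
v_3 = A·v_2 = (-4, -102, -49).

v_3 = (-4, -102, -49)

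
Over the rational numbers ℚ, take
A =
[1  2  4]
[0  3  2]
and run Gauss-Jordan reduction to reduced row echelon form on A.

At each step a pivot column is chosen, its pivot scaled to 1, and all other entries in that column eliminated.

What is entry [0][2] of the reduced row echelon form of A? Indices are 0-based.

pivot(0,0)=1: scale R0 → (1, 2, 4)
pivot(1,1)=3: scale R1 → (0, 1, 2/3)
  clear (0,1): R0 −= (2)R1 → (1, 0, 8/3)

M[0][2] = 8/3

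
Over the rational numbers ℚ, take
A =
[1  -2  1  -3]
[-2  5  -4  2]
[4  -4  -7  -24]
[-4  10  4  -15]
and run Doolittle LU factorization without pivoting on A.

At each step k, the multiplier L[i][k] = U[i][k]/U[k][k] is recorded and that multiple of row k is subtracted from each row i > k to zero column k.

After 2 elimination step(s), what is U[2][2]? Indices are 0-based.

U[2][2] = -3

[col 0] pivot 1
  R1 -= -2*R0 → (0, 1, -2, -4)  (L[1][0] := -2)
  R2 -= 4*R0 → (0, 4, -11, -12)  (L[2][0] := 4)
  R3 -= -4*R0 → (0, 2, 8, -27)  (L[3][0] := -4)
[col 1] pivot 1
  R2 -= 4*R1 → (0, 0, -3, 4)  (L[2][1] := 4)
  R3 -= 2*R1 → (0, 0, 12, -19)  (L[3][1] := 2)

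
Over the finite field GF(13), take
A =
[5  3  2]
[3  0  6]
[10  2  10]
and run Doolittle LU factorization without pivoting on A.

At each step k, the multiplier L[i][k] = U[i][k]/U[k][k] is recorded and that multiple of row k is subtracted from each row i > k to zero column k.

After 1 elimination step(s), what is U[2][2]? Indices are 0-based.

U[2][2] = 6

[col 0] pivot 5
  R1 -= 11*R0 → (0, 6, 10)  (L[1][0] := 11)
  R2 -= 2*R0 → (0, 9, 6)  (L[2][0] := 2)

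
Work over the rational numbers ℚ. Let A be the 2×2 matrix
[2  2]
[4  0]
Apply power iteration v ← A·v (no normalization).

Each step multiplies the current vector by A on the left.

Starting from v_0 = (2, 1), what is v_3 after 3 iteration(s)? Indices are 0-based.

v_3 = (104, 112)

v_0 = (2, 1).
v_1 = A·v_0 = (6, 8).
v_2 = A·v_1 = (28, 24).
v_3 = A·v_2 = (104, 112).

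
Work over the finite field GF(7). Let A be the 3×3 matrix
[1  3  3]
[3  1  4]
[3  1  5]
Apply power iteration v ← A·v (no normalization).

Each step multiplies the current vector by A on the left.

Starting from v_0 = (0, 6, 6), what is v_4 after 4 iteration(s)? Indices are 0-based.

v_0 = (0, 6, 6).
v_1 = A·v_0 = (1, 2, 1).
v_2 = A·v_1 = (3, 2, 3).
v_3 = A·v_2 = (4, 2, 5).
v_4 = A·v_3 = (4, 6, 4).

v_4 = (4, 6, 4)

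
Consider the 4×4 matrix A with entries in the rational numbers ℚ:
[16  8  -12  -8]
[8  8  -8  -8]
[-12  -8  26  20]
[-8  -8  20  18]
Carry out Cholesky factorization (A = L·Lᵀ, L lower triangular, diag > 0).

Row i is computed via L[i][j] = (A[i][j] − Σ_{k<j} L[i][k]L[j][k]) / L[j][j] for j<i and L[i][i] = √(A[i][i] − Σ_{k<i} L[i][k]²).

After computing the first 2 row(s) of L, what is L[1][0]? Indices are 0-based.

L[1][0] = 2

Step 1: L[0][0] = √(16) = 4.
  L[1][0] = (8) / L[0][0] = 2.
Step 2: L[1][1] = √(4) = 2.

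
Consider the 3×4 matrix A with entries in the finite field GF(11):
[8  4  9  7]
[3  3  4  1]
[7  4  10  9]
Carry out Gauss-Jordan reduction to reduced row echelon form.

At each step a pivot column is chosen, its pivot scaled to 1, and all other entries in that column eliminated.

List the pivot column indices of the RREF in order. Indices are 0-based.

pivot columns: 0, 1, 2

step 1: normalize row 0 (÷8) = (1, 6, 8, 5)
  row 1: subtract 3×row0 = (0, 7, 2, 8)
  row 2: subtract 7×row0 = (0, 6, 9, 7)
step 2: normalize row 1 (÷7) = (0, 1, 5, 9)
  row 0: subtract 6×row1 = (1, 0, 0, 6)
  row 2: subtract 6×row1 = (0, 0, 1, 8)
step 3: normalize row 2 (÷1) = (0, 0, 1, 8)
  row 1: subtract 5×row2 = (0, 1, 0, 2)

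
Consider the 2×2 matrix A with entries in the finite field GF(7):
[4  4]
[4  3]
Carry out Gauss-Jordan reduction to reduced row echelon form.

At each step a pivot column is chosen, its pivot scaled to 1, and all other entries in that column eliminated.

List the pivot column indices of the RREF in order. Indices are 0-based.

pivot columns: 0, 1

step 1: normalize row 0 (÷4) = (1, 1)
  row 1: subtract 4×row0 = (0, 6)
step 2: normalize row 1 (÷6) = (0, 1)
  row 0: subtract 1×row1 = (1, 0)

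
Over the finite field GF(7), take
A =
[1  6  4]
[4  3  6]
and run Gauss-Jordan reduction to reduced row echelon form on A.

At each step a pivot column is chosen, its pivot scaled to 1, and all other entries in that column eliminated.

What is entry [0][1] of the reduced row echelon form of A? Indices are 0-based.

step 1: normalize row 0 (÷1) = (1, 6, 4)
  row 1: subtract 4×row0 = (0, 0, 4)
skip col 1 (zero from row 1)
step 2: normalize row 1 (÷4) = (0, 0, 1)
  row 0: subtract 4×row1 = (1, 6, 0)

M[0][1] = 6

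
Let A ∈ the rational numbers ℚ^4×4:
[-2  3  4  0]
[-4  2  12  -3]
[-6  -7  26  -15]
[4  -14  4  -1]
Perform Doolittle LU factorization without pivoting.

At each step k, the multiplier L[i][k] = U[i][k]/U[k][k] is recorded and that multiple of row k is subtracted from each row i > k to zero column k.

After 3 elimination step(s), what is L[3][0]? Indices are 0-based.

L[3][0] = -2

[col 0] pivot -2
  R1 -= 2*R0 → (0, -4, 4, -3)  (L[1][0] := 2)
  R2 -= 3*R0 → (0, -16, 14, -15)  (L[2][0] := 3)
  R3 -= -2*R0 → (0, -8, 12, -1)  (L[3][0] := -2)
[col 1] pivot -4
  R2 -= 4*R1 → (0, 0, -2, -3)  (L[2][1] := 4)
  R3 -= 2*R1 → (0, 0, 4, 5)  (L[3][1] := 2)
[col 2] pivot -2
  R3 -= -2*R2 → (0, 0, 0, -1)  (L[3][2] := -2)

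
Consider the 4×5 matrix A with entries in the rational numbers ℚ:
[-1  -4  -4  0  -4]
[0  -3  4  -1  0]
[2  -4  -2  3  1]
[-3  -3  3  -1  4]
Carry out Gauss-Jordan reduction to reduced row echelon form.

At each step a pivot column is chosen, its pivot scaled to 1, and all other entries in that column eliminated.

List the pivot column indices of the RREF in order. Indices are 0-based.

pivot(0,0)=-1: scale R0 → (1, 4, 4, 0, 4)
  clear (2,0): R2 −= (2)R0 → (0, -12, -10, 3, -7)
  clear (3,0): R3 −= (-3)R0 → (0, 9, 15, -1, 16)
pivot(1,1)=-3: scale R1 → (0, 1, -4/3, 1/3, 0)
  clear (0,1): R0 −= (4)R1 → (1, 0, 28/3, -4/3, 4)
  clear (2,1): R2 −= (-12)R1 → (0, 0, -26, 7, -7)
  clear (3,1): R3 −= (9)R1 → (0, 0, 27, -4, 16)
pivot(2,2)=-26: scale R2 → (0, 0, 1, -7/26, 7/26)
  clear (0,2): R0 −= (28/3)R2 → (1, 0, 0, 46/39, 58/39)
  clear (1,2): R1 −= (-4/3)R2 → (0, 1, 0, -1/39, 14/39)
  clear (3,2): R3 −= (27)R2 → (0, 0, 0, 85/26, 227/26)
pivot(3,3)=85/26: scale R3 → (0, 0, 0, 1, 227/85)
  clear (0,3): R0 −= (46/39)R3 → (1, 0, 0, 0, -424/255)
  clear (1,3): R1 −= (-1/39)R3 → (0, 1, 0, 0, 109/255)
  clear (2,3): R2 −= (-7/26)R3 → (0, 0, 1, 0, 84/85)

pivot columns: 0, 1, 2, 3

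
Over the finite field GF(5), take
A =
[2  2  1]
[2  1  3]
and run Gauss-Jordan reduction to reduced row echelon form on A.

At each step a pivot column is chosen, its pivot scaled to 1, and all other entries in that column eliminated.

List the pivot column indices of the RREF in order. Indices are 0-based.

pivot columns: 0, 1

[1] R0 /= 2  ⇒  (1, 1, 3)
     R1 -= 2·R0  ⇒  (0, 4, 2)
[2] R1 /= 4  ⇒  (0, 1, 3)
     R0 -= 1·R1  ⇒  (1, 0, 0)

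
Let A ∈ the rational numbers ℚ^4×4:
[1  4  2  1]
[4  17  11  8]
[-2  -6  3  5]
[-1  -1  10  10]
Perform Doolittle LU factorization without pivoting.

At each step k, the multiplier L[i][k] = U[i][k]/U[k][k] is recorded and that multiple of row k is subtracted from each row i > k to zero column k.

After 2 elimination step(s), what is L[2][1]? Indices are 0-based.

Step 1: pivot at (0,0) is 1.
  row1 ← row1 − (4)·row0  ⇒  L[1][0]=4, U row1=(0, 1, 3, 4)
  row2 ← row2 − (-2)·row0  ⇒  L[2][0]=-2, U row2=(0, 2, 7, 7)
  row3 ← row3 − (-1)·row0  ⇒  L[3][0]=-1, U row3=(0, 3, 12, 11)
Step 2: pivot at (1,1) is 1.
  row2 ← row2 − (2)·row1  ⇒  L[2][1]=2, U row2=(0, 0, 1, -1)
  row3 ← row3 − (3)·row1  ⇒  L[3][1]=3, U row3=(0, 0, 3, -1)

L[2][1] = 2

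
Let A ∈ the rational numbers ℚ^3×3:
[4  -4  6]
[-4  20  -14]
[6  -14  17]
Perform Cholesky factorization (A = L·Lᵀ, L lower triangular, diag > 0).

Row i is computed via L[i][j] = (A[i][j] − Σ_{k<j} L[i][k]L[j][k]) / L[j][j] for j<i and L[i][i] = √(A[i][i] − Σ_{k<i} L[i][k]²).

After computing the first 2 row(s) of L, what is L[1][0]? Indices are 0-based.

L[1][0] = -2

Step 1: L[0][0] = √(4) = 2.
  L[1][0] = (-4) / L[0][0] = -2.
Step 2: L[1][1] = √(16) = 4.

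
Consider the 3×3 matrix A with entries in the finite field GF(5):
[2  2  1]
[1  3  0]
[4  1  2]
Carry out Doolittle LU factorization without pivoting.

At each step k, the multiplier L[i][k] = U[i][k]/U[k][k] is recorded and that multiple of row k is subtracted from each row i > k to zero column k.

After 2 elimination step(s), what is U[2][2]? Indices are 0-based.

U[2][2] = 3

[col 0] pivot 2
  R1 -= 3*R0 → (0, 2, 2)  (L[1][0] := 3)
  R2 -= 2*R0 → (0, 2, 0)  (L[2][0] := 2)
[col 1] pivot 2
  R2 -= 1*R1 → (0, 0, 3)  (L[2][1] := 1)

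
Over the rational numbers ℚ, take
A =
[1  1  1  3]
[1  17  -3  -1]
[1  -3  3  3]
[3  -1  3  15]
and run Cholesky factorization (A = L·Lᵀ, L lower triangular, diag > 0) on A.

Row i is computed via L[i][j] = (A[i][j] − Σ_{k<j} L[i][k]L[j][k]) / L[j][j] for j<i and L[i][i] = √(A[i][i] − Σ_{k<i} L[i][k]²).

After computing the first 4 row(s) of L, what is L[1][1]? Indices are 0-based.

L[1][1] = 4

Step 1: L[0][0] = √(1) = 1.
  L[1][0] = (1) / L[0][0] = 1.
Step 2: L[1][1] = √(16) = 4.
  L[2][0] = (1) / L[0][0] = 1.
  L[2][1] = (-4) / L[1][1] = -1.
Step 3: L[2][2] = √(1) = 1.
  L[3][0] = (3) / L[0][0] = 3.
  L[3][1] = (-4) / L[1][1] = -1.
  L[3][2] = (-1) / L[2][2] = -1.
Step 4: L[3][3] = √(4) = 2.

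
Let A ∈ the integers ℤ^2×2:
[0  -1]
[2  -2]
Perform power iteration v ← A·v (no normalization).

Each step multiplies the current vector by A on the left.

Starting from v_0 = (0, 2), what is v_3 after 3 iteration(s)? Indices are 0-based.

v_3 = (-4, 0)

v_0 = (0, 2).
v_1 = A·v_0 = (-2, -4).
v_2 = A·v_1 = (4, 4).
v_3 = A·v_2 = (-4, 0).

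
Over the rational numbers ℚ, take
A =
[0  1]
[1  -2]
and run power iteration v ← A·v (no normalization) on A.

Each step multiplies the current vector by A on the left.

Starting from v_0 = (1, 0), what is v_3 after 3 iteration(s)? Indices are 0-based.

v_0 = (1, 0).
v_1 = A·v_0 = (0, 1).
v_2 = A·v_1 = (1, -2).
v_3 = A·v_2 = (-2, 5).

v_3 = (-2, 5)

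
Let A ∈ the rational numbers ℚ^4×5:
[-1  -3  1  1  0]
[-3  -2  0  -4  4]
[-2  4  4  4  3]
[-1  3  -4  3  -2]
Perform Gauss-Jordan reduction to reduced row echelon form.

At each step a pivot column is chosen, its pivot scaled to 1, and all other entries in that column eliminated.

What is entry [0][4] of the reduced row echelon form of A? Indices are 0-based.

step 1: normalize row 0 (÷-1) = (1, 3, -1, -1, 0)
  row 1: subtract -3×row0 = (0, 7, -3, -7, 4)
  row 2: subtract -2×row0 = (0, 10, 2, 2, 3)
  row 3: subtract -1×row0 = (0, 6, -5, 2, -2)
step 2: normalize row 1 (÷7) = (0, 1, -3/7, -1, 4/7)
  row 0: subtract 3×row1 = (1, 0, 2/7, 2, -12/7)
  row 2: subtract 10×row1 = (0, 0, 44/7, 12, -19/7)
  row 3: subtract 6×row1 = (0, 0, -17/7, 8, -38/7)
step 3: normalize row 2 (÷44/7) = (0, 0, 1, 21/11, -19/44)
  row 0: subtract 2/7×row2 = (1, 0, 0, 16/11, -35/22)
  row 1: subtract -3/7×row2 = (0, 1, 0, -2/11, 17/44)
  row 3: subtract -17/7×row2 = (0, 0, 0, 139/11, -285/44)
step 4: normalize row 3 (÷139/11) = (0, 0, 0, 1, -285/556)
  row 0: subtract 16/11×row3 = (1, 0, 0, 0, -235/278)
  row 1: subtract -2/11×row3 = (0, 1, 0, 0, 163/556)
  row 2: subtract 21/11×row3 = (0, 0, 1, 0, 76/139)

M[0][4] = -235/278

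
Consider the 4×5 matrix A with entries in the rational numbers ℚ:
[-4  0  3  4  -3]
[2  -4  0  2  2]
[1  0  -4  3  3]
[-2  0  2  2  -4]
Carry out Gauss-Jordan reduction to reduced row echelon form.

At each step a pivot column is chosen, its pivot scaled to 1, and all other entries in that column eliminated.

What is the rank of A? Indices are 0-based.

rank = 4

pivot(0,0)=-4: scale R0 → (1, 0, -3/4, -1, 3/4)
  clear (1,0): R1 −= (2)R0 → (0, -4, 3/2, 4, 1/2)
  clear (2,0): R2 −= (1)R0 → (0, 0, -13/4, 4, 9/4)
  clear (3,0): R3 −= (-2)R0 → (0, 0, 1/2, 0, -5/2)
pivot(1,1)=-4: scale R1 → (0, 1, -3/8, -1, -1/8)
pivot(2,2)=-13/4: scale R2 → (0, 0, 1, -16/13, -9/13)
  clear (0,2): R0 −= (-3/4)R2 → (1, 0, 0, -25/13, 3/13)
  clear (1,2): R1 −= (-3/8)R2 → (0, 1, 0, -19/13, -5/13)
  clear (3,2): R3 −= (1/2)R2 → (0, 0, 0, 8/13, -28/13)
pivot(3,3)=8/13: scale R3 → (0, 0, 0, 1, -7/2)
  clear (0,3): R0 −= (-25/13)R3 → (1, 0, 0, 0, -13/2)
  clear (1,3): R1 −= (-19/13)R3 → (0, 1, 0, 0, -11/2)
  clear (2,3): R2 −= (-16/13)R3 → (0, 0, 1, 0, -5)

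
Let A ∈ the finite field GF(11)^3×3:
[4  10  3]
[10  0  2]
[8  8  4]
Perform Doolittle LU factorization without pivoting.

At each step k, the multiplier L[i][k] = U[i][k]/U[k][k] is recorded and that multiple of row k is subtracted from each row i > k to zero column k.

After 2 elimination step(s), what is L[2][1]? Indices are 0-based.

L[2][1] = 4

Step 1: pivot at (0,0) is 4.
  row1 ← row1 − (8)·row0  ⇒  L[1][0]=8, U row1=(0, 8, 0)
  row2 ← row2 − (2)·row0  ⇒  L[2][0]=2, U row2=(0, 10, 9)
Step 2: pivot at (1,1) is 8.
  row2 ← row2 − (4)·row1  ⇒  L[2][1]=4, U row2=(0, 0, 9)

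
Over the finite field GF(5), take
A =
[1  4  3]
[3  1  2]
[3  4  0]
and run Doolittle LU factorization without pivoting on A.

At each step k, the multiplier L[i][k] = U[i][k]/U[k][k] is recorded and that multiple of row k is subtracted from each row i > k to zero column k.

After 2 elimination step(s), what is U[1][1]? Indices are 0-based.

[col 0] pivot 1
  R1 -= 3*R0 → (0, 4, 3)  (L[1][0] := 3)
  R2 -= 3*R0 → (0, 2, 1)  (L[2][0] := 3)
[col 1] pivot 4
  R2 -= 3*R1 → (0, 0, 2)  (L[2][1] := 3)

U[1][1] = 4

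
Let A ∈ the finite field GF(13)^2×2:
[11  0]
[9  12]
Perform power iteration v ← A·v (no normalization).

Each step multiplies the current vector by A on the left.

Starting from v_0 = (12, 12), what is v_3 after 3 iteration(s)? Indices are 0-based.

v_3 = (8, 3)

v_0 = (12, 12).
v_1 = A·v_0 = (2, 5).
v_2 = A·v_1 = (9, 0).
v_3 = A·v_2 = (8, 3).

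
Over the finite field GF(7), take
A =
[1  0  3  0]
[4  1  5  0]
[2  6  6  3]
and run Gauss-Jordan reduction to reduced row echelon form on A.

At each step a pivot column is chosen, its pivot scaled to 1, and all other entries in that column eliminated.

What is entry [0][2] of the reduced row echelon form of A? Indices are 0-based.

M[0][2] = 3

pivot(0,0)=1: scale R0 → (1, 0, 3, 0)
  clear (1,0): R1 −= (4)R0 → (0, 1, 0, 0)
  clear (2,0): R2 −= (2)R0 → (0, 6, 0, 3)
pivot(1,1)=1: scale R1 → (0, 1, 0, 0)
  clear (2,1): R2 −= (6)R1 → (0, 0, 0, 3)
col 2: no nonzero at/below row 2; advance.
pivot(2,3)=3: scale R2 → (0, 0, 0, 1)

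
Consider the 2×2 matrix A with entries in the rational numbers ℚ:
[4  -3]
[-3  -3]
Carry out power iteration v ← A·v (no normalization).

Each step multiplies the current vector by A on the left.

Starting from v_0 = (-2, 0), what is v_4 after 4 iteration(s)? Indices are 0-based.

v_0 = (-2, 0).
v_1 = A·v_0 = (-8, 6).
v_2 = A·v_1 = (-50, 6).
v_3 = A·v_2 = (-218, 132).
v_4 = A·v_3 = (-1268, 258).

v_4 = (-1268, 258)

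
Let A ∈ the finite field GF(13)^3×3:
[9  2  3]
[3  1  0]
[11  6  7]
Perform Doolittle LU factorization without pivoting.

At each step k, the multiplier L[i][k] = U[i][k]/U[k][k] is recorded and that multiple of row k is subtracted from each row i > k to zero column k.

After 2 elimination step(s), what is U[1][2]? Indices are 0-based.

[col 0] pivot 9
  R1 -= 9*R0 → (0, 9, 12)  (L[1][0] := 9)
  R2 -= 7*R0 → (0, 5, 12)  (L[2][0] := 7)
[col 1] pivot 9
  R2 -= 2*R1 → (0, 0, 1)  (L[2][1] := 2)

U[1][2] = 12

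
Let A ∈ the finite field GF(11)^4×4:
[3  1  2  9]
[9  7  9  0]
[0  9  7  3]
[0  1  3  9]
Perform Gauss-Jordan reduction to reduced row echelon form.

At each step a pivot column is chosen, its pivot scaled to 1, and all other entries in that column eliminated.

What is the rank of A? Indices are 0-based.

pivot(0,0)=3: scale R0 → (1, 4, 8, 3)
  clear (1,0): R1 −= (9)R0 → (0, 4, 3, 6)
pivot(1,1)=4: scale R1 → (0, 1, 9, 7)
  clear (0,1): R0 −= (4)R1 → (1, 0, 5, 8)
  clear (2,1): R2 −= (9)R1 → (0, 0, 3, 6)
  clear (3,1): R3 −= (1)R1 → (0, 0, 5, 2)
pivot(2,2)=3: scale R2 → (0, 0, 1, 2)
  clear (0,2): R0 −= (5)R2 → (1, 0, 0, 9)
  clear (1,2): R1 −= (9)R2 → (0, 1, 0, 0)
  clear (3,2): R3 −= (5)R2 → (0, 0, 0, 3)
pivot(3,3)=3: scale R3 → (0, 0, 0, 1)
  clear (0,3): R0 −= (9)R3 → (1, 0, 0, 0)
  clear (2,3): R2 −= (2)R3 → (0, 0, 1, 0)

rank = 4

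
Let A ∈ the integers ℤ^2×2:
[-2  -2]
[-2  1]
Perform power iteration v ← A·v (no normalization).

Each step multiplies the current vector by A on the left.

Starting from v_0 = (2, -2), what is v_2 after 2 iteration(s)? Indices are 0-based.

v_0 = (2, -2).
v_1 = A·v_0 = (0, -6).
v_2 = A·v_1 = (12, -6).

v_2 = (12, -6)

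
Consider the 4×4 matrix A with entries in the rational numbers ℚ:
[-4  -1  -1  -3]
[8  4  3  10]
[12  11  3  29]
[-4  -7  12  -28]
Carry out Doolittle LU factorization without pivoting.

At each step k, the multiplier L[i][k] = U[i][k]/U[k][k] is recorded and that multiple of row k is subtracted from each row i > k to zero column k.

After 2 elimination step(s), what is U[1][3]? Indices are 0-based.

U[1][3] = 4

[col 0] pivot -4
  R1 -= -2*R0 → (0, 2, 1, 4)  (L[1][0] := -2)
  R2 -= -3*R0 → (0, 8, 0, 20)  (L[2][0] := -3)
  R3 -= 1*R0 → (0, -6, 13, -25)  (L[3][0] := 1)
[col 1] pivot 2
  R2 -= 4*R1 → (0, 0, -4, 4)  (L[2][1] := 4)
  R3 -= -3*R1 → (0, 0, 16, -13)  (L[3][1] := -3)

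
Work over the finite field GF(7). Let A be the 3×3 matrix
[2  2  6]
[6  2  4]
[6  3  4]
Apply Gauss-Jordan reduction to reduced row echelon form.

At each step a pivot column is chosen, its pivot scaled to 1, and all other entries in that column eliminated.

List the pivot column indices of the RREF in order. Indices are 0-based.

pivot columns: 0, 1

step 1: normalize row 0 (÷2) = (1, 1, 3)
  row 1: subtract 6×row0 = (0, 3, 0)
  row 2: subtract 6×row0 = (0, 4, 0)
step 2: normalize row 1 (÷3) = (0, 1, 0)
  row 0: subtract 1×row1 = (1, 0, 3)
  row 2: subtract 4×row1 = (0, 0, 0)
skip col 2 (zero from row 2)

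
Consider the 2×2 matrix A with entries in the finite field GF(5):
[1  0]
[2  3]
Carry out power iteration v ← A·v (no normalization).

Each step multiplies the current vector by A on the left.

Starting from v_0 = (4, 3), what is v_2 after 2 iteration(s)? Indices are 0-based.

v_0 = (4, 3).
v_1 = A·v_0 = (4, 2).
v_2 = A·v_1 = (4, 4).

v_2 = (4, 4)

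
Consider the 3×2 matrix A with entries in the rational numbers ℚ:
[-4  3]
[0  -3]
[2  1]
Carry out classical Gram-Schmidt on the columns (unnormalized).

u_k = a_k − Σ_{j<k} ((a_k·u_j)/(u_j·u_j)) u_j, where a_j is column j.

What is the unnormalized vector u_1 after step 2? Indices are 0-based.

Step 1: u_0 = a_0 = (-4, 0, 2).
Step 2: u_1 = a_1 − (-1/2)·u_0 = (1, -3, 2).

u_1 = (1, -3, 2)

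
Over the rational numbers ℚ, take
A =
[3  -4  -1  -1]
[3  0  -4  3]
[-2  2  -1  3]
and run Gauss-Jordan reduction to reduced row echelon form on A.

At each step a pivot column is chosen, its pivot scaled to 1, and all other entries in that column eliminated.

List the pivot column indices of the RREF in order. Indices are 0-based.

step 1: normalize row 0 (÷3) = (1, -4/3, -1/3, -1/3)
  row 1: subtract 3×row0 = (0, 4, -3, 4)
  row 2: subtract -2×row0 = (0, -2/3, -5/3, 7/3)
step 2: normalize row 1 (÷4) = (0, 1, -3/4, 1)
  row 0: subtract -4/3×row1 = (1, 0, -4/3, 1)
  row 2: subtract -2/3×row1 = (0, 0, -13/6, 3)
step 3: normalize row 2 (÷-13/6) = (0, 0, 1, -18/13)
  row 0: subtract -4/3×row2 = (1, 0, 0, -11/13)
  row 1: subtract -3/4×row2 = (0, 1, 0, -1/26)

pivot columns: 0, 1, 2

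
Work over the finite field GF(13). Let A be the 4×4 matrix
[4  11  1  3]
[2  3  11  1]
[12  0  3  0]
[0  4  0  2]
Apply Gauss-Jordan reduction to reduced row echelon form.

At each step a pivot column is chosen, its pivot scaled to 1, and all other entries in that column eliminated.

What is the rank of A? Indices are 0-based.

[1] R0 /= 4  ⇒  (1, 6, 10, 4)
     R1 -= 2·R0  ⇒  (0, 4, 4, 6)
     R2 -= 12·R0  ⇒  (0, 6, 0, 4)
[2] R1 /= 4  ⇒  (0, 1, 1, 8)
     R0 -= 6·R1  ⇒  (1, 0, 4, 8)
     R2 -= 6·R1  ⇒  (0, 0, 7, 8)
     R3 -= 4·R1  ⇒  (0, 0, 9, 9)
[3] R2 /= 7  ⇒  (0, 0, 1, 3)
     R0 -= 4·R2  ⇒  (1, 0, 0, 9)
     R1 -= 1·R2  ⇒  (0, 1, 0, 5)
     R3 -= 9·R2  ⇒  (0, 0, 0, 8)
[4] R3 /= 8  ⇒  (0, 0, 0, 1)
     R0 -= 9·R3  ⇒  (1, 0, 0, 0)
     R1 -= 5·R3  ⇒  (0, 1, 0, 0)
     R2 -= 3·R3  ⇒  (0, 0, 1, 0)

rank = 4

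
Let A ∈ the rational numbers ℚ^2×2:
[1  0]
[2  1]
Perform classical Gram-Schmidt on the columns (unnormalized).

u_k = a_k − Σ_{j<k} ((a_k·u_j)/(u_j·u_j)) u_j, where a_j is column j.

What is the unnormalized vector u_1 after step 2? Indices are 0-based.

Step 1: u_0 = a_0 = (1, 2).
Step 2: u_1 = a_1 − (2/5)·u_0 = (-2/5, 1/5).

u_1 = (-2/5, 1/5)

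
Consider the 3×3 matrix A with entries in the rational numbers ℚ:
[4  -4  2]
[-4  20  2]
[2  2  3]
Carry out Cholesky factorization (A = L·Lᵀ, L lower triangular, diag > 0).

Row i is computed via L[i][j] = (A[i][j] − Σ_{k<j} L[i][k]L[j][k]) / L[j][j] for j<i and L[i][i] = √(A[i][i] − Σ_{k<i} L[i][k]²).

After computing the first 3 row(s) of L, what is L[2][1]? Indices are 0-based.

L[2][1] = 1

Step 1: L[0][0] = √(4) = 2.
  L[1][0] = (-4) / L[0][0] = -2.
Step 2: L[1][1] = √(16) = 4.
  L[2][0] = (2) / L[0][0] = 1.
  L[2][1] = (4) / L[1][1] = 1.
Step 3: L[2][2] = √(1) = 1.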